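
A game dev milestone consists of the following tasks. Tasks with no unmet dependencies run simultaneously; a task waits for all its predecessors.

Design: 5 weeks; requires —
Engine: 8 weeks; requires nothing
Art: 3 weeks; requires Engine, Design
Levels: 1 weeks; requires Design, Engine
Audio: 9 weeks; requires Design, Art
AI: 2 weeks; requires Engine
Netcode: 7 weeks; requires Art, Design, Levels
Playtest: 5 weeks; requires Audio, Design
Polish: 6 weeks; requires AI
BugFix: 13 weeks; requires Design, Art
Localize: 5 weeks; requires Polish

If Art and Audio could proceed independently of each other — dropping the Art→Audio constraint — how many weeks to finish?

24

With the dependency in place, Engine→Art→Audio→Playtest = 8+3+9+5 = 25 sets the finish at 25 weeks.
Without Art→Audio, Audio's earliest start moves from 11 to 5.
The longest chain is now Engine→Art→BugFix = 8+3+13 = 24, so the plan takes 24 weeks.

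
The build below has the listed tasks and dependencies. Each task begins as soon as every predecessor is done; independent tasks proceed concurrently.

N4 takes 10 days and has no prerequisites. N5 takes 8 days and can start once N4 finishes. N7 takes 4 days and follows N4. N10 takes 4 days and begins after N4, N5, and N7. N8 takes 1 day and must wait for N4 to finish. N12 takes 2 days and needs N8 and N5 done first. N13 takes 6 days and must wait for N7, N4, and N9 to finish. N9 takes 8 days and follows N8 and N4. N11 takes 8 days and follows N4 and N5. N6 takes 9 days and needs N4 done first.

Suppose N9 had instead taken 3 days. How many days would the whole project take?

The binding path is N4→N5→N11 = 10+8+8 = 26; finish at 26 days.
N9 is off the critical path — its longest chain is 25 days, giving 1 of slack.
The critical path is still N4→N5→N11; finish is now 26 days.

26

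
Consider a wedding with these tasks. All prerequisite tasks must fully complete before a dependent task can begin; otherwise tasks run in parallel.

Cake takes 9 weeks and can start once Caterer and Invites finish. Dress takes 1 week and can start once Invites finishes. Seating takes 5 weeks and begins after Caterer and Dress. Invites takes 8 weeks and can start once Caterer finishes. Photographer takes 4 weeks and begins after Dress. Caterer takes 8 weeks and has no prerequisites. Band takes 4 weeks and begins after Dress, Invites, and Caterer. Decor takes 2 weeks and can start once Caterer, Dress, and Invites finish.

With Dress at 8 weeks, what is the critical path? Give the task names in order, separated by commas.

Critical path before the change: Caterer→Invites→Cake = 8+8+9 = 25 giving 25 weeks.
Dress is off the critical path — its longest chain is 22 weeks, giving 3 of slack.
Now Caterer→Invites→Dress→Seating = 8+8+8+5 = 29 is longest, so the finish becomes 29 weeks.

Caterer, Invites, Dress, Seating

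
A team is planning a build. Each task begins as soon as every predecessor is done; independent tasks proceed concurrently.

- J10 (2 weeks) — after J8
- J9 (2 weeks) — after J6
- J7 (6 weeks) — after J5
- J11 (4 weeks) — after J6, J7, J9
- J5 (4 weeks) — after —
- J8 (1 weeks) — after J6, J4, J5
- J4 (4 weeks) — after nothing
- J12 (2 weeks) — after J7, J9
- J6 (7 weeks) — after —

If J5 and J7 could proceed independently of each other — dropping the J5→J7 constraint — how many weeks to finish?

13

Original critical path: J5→J7→J11 = 4+6+4 = 14 ⇒ 14 weeks.
Without J5→J7, J7's earliest start moves from 4 to 0.
The longest chain is now J6→J9→J11 = 7+2+4 = 13, so the project takes 13 weeks.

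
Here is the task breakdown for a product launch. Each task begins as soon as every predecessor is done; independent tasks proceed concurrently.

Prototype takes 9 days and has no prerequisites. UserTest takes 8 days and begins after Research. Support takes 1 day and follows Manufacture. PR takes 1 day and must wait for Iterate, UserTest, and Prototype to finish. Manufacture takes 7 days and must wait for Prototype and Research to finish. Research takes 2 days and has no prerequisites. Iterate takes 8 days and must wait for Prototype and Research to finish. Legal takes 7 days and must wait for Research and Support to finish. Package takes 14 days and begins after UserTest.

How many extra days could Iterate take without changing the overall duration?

6

Critical path: Research→UserTest→Package = 2+8+14 = 24, so the finish is 24 days.
Longest path through Iterate: 18 days (earliest finish 17, latest finish 23).
So Iterate can slip 23 − 17 = 6 days.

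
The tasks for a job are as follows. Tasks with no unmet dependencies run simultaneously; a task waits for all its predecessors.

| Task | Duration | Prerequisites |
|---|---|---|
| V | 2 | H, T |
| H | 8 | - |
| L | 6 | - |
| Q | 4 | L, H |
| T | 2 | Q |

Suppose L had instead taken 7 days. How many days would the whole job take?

16

Baseline: H→Q→T→V = 8+4+2+2 = 16 → 16 days.
The longest path through L is only 14 days, so L has float 2.
No other chain overtakes it, so the finish is 16 days.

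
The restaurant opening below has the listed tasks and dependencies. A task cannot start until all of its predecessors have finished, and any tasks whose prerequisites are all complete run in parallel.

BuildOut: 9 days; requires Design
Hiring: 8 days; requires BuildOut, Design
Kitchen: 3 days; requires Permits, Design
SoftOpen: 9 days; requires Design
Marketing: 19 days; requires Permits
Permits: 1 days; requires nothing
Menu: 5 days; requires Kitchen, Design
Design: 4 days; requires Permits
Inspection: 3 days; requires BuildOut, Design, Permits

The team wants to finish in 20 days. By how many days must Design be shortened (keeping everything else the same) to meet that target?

2

Current finish: 22 days; target: 20.
Design is on every critical path, so each day cut from Design cuts the finish by one (this holds down to a finish of 20).
Need 22 − 20 = 2 days off Design → Design becomes 2 days, finish becomes 20.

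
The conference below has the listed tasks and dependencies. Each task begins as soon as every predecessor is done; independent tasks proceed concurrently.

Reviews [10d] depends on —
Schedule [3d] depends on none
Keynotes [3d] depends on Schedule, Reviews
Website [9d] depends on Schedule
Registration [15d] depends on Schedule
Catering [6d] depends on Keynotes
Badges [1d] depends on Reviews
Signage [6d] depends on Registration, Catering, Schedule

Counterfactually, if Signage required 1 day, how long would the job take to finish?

20

The binding path is Reviews→Keynotes→Catering→Signage = 10+3+6+6 = 25; finish at 25 days.
Since Signage is critical, the -5 change carries straight to that chain (now 20 days).
No other chain overtakes it, so the finish is 20 days.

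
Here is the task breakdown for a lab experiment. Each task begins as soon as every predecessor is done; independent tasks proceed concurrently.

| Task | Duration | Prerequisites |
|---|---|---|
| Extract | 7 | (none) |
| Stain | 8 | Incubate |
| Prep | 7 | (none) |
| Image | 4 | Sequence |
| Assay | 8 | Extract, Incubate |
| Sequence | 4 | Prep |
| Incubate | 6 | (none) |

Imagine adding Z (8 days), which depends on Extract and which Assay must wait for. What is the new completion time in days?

Originally the lab experiment takes 15 days.
With Z inserted, Assay now waits for max(Extract, Incubate, Z).
New critical path: Extract→Z→Assay = 7+8+8 = 23 ⇒ 23 days.

23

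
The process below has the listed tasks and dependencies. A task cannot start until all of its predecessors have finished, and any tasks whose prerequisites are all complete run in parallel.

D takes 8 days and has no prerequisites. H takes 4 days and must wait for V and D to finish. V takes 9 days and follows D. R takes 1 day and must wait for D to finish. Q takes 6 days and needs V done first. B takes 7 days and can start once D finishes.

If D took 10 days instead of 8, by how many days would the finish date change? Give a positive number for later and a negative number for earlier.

2

The binding path is D→V→Q = 8+9+6 = 23; finish at 23 days.
Since D is critical, the +2 change carries straight to that chain (now 25 days).
No other chain overtakes it, so the finish is 25 days.
Change in finish: 25 − 23 = +2 days.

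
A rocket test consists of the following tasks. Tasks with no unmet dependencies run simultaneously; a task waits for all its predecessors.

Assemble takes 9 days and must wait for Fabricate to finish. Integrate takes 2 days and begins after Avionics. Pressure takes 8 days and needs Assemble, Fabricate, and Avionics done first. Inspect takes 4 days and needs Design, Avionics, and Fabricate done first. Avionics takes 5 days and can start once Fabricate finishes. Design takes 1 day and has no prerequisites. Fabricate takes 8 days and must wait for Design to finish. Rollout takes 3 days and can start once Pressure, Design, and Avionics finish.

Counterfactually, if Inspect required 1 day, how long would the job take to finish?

Critical path before the change: Design→Fabricate→Assemble→Pressure→Rollout = 1+8+9+8+3 = 29 giving 29 days.
The longest path through Inspect is only 18 days, so Inspect has float 11.
The critical path is still Design→Fabricate→Assemble→Pressure→Rollout; finish is now 29 days.

29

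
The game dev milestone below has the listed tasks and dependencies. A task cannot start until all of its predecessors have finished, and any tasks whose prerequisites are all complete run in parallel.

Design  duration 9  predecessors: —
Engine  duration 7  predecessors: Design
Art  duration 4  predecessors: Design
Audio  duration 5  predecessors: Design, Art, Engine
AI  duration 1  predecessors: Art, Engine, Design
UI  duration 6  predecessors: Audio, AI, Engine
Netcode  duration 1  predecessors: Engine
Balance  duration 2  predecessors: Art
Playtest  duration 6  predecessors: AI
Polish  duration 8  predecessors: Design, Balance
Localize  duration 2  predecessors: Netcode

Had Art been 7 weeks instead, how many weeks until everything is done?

27

The binding path is Design→Engine→Audio→UI = 9+7+5+6 = 27; finish at 27 weeks.
Art is off the critical path — its longest chain is 24 weeks, giving 3 of slack.
No other chain overtakes it, so the finish is 27 weeks.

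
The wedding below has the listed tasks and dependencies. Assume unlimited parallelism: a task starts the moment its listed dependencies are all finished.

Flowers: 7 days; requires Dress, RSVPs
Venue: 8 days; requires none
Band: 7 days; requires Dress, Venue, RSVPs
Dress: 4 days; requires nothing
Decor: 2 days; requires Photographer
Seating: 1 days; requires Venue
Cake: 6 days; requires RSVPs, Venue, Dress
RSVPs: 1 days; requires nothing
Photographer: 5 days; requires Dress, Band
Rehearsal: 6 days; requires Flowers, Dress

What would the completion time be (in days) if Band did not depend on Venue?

18

Before: longest chain Venue→Band→Photographer→Decor = 8+7+5+2 = 22, finish 22.
Without Venue→Band, Band's earliest start moves from 8 to 4.
New critical path: Dress→Band→Photographer→Decor = 4+7+5+2 = 18 ⇒ 18 days.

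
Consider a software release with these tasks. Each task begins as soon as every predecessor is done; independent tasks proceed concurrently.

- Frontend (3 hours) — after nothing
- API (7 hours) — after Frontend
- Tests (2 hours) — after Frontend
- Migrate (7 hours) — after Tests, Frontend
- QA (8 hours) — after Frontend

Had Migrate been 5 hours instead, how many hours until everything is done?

11

The binding path is Frontend→Tests→Migrate = 3+2+7 = 12; finish at 12 hours.
Migrate is on the critical path; changing it to 5 makes that path 10 hours.
The binding chain switches to Frontend→QA = 3+8 = 11; finish 11 hours.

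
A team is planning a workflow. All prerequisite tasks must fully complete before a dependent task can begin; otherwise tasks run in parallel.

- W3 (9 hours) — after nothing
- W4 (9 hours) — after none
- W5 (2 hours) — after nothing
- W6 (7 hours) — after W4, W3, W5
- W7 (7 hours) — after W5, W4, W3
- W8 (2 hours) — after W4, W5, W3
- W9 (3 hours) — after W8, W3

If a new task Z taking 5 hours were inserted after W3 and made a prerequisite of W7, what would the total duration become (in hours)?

Originally the schedule takes 16 hours.
With Z inserted, W7 now waits for max(W5, W4, W3, Z).
New critical path: W3→Z→W7 = 9+5+7 = 21 ⇒ 21 hours.

21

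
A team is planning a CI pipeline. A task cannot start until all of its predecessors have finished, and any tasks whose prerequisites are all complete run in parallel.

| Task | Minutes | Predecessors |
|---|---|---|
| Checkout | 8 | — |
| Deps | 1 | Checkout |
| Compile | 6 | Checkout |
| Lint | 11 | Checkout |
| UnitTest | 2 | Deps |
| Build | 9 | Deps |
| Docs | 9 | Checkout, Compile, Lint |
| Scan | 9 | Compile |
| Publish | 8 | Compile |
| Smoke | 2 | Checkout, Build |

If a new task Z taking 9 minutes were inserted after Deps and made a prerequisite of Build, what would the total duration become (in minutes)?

Originally the plan takes 28 minutes.
With Z inserted, Build now waits for max(Deps, Z).
New critical path: Checkout→Deps→Z→Build→Smoke = 8+1+9+9+2 = 29 ⇒ 29 minutes.

29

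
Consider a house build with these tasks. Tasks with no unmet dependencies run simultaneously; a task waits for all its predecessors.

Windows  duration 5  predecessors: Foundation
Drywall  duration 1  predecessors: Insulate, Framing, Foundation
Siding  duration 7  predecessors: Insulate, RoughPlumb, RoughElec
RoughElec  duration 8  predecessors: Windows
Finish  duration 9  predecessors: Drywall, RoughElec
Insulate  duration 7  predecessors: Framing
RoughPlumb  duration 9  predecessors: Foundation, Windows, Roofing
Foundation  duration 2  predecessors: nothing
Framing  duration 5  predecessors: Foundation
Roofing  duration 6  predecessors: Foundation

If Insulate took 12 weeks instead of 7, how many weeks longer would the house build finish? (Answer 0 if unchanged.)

5

Actual critical path: Foundation→Framing→Insulate→Drywall→Finish = 2+5+7+1+9 = 24 ⇒ 24 weeks.
Since Insulate is critical, the +5 change carries straight to that chain (now 29 weeks).
No other chain overtakes it, so the finish is 29 weeks.
Change in finish: 29 − 24 = +5 weeks.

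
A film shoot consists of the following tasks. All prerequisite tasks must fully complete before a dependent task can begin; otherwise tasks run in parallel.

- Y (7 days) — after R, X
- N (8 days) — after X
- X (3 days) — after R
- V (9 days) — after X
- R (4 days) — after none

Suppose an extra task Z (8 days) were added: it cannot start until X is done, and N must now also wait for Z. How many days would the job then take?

Originally the job takes 16 days.
With Z inserted, N now waits for max(X, Z).
New critical path: R→X→Z→N = 4+3+8+8 = 23 ⇒ 23 days.

23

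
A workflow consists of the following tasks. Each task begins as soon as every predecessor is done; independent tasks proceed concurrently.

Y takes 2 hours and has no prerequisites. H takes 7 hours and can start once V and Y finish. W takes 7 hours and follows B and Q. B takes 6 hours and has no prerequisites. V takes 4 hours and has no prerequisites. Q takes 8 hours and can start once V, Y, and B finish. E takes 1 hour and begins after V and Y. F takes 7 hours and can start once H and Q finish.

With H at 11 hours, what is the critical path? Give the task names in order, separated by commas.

As given, the longest chain is B→Q→W = 6+8+7 = 21, so the finish is 21 hours.
H is off the critical path — its longest chain is 18 hours, giving 3 of slack.
New critical path: V→H→F = 4+11+7 = 22 ⇒ 22 hours.

V, H, F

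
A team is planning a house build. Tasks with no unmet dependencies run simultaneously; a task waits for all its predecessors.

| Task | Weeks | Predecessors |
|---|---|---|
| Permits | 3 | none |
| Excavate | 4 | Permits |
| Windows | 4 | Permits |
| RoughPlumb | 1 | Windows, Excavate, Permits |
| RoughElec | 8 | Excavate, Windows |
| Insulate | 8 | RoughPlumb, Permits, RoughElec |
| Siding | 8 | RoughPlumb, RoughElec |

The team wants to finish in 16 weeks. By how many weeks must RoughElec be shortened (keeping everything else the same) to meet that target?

Current finish: 23 weeks; target: 16.
RoughElec is on every critical path, so each week cut from RoughElec cuts the finish by one (this holds down to a finish of 16).
Need 23 − 16 = 7 weeks off RoughElec → RoughElec becomes 1 week, finish becomes 16.

7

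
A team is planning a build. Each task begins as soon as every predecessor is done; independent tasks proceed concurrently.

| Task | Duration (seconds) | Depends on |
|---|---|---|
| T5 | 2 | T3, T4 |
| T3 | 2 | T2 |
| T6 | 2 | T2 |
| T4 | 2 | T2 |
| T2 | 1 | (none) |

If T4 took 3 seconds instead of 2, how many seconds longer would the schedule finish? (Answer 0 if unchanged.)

Baseline: T2→T4→T5 = 1+2+2 = 5 → 5 seconds.
T4 lies on that path, so at 3 seconds the path becomes 6 seconds.
That remains the longest chain; total 6 seconds.
Change in finish: 6 − 5 = +1 seconds.

1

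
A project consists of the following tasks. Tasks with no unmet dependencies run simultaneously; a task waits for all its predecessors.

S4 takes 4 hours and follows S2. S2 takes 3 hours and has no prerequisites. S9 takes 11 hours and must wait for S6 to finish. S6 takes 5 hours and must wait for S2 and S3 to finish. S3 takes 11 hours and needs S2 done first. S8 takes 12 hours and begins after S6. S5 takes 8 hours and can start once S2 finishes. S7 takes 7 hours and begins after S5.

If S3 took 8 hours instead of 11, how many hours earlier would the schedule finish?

The binding path is S2→S3→S6→S8 = 3+11+5+12 = 31; finish at 31 hours.
S3 is on the critical path; changing it to 8 makes that path 28 hours.
That remains the longest chain; total 28 hours.
Change in finish: 28 − 31 = -3 hours.

3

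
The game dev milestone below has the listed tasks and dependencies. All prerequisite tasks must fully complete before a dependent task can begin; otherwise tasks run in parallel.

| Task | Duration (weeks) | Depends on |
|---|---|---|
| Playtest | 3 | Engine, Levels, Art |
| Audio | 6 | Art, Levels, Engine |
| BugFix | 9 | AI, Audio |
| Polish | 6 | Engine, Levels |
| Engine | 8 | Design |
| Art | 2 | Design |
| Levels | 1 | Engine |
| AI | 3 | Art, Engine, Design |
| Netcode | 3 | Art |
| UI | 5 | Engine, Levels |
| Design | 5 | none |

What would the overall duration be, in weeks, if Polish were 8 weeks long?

29

The binding path is Design→Engine→Levels→Audio→BugFix = 5+8+1+6+9 = 29; finish at 29 weeks.
The longest path through Polish is only 20 weeks, so Polish has float 9.
The critical path is still Design→Engine→Levels→Audio→BugFix; finish is now 29 weeks.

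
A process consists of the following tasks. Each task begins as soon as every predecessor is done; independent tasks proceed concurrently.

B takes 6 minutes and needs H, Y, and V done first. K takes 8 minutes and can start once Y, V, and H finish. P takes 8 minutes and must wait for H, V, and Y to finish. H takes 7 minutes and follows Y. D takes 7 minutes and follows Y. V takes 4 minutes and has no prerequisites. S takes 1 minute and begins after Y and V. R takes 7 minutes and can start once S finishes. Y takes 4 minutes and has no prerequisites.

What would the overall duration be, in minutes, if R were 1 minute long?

Critical path before the change: Y→H→K = 4+7+8 = 19 giving 19 minutes.
R has 7 minutes of float (longest path through it is 12).
No other chain overtakes it, so the finish is 19 minutes.

19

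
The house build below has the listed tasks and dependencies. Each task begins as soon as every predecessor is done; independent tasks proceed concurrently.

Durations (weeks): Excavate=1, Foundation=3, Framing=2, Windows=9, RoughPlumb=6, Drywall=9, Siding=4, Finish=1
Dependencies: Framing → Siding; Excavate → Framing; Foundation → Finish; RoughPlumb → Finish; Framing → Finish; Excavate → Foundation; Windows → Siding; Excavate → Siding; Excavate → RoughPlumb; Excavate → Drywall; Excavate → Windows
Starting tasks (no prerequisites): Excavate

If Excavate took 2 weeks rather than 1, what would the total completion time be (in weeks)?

Baseline: Excavate→Windows→Siding = 1+9+4 = 14 → 14 weeks.
Since Excavate is critical, the +1 change carries straight to that chain (now 15 weeks).
No other chain overtakes it, so the finish is 15 weeks.

15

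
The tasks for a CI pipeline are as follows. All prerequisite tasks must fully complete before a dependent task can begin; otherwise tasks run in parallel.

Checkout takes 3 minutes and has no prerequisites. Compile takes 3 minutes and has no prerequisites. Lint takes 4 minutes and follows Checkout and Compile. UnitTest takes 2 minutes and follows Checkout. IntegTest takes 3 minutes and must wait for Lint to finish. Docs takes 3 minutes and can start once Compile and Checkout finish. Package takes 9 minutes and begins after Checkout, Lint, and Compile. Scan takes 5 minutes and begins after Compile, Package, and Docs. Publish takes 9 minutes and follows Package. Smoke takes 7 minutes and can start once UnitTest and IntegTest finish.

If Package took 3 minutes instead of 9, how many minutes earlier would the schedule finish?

As given, the longest chain is Checkout→Lint→Package→Publish = 3+4+9+9 = 25, so the finish is 25 minutes.
Package lies on that path, so at 3 minutes the path becomes 19 minutes.
The critical path is still Checkout→Lint→Package→Publish; finish is now 19 minutes.
Change in finish: 19 − 25 = -6 minutes.

6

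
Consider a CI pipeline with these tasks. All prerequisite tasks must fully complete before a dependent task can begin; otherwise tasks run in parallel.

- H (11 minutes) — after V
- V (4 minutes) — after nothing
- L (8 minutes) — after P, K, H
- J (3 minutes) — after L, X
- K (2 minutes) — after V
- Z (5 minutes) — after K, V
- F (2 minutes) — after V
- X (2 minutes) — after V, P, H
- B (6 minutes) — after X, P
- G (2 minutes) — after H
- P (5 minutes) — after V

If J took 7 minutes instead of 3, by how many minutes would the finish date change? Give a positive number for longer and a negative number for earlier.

Baseline: V→H→L→J = 4+11+8+3 = 26 → 26 minutes.
J lies on that path, so at 7 minutes the path becomes 30 minutes.
No other chain overtakes it, so the finish is 30 minutes.
Change in finish: 30 − 26 = +4 minutes.

4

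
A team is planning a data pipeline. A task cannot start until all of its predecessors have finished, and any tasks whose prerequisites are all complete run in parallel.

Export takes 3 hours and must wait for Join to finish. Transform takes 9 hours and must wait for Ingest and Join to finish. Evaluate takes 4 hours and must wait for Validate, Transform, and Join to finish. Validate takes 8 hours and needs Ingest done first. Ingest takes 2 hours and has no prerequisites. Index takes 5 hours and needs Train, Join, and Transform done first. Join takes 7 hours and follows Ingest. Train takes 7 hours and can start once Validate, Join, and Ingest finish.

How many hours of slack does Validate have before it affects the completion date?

Ingest→Join→Transform→Index = 2+7+9+5 = 23 sets the makespan at 23 hours.
The longest chain containing Validate totals 22 hours.
Float = 23 − 22 = 1.

1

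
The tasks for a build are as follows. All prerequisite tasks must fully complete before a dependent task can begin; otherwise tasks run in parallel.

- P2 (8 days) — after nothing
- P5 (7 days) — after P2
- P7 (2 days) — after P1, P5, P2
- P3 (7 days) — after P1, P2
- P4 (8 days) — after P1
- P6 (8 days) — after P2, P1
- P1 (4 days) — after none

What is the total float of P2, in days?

0

The longest chain is P2→P5→P7 = 8+7+2 = 17; overall finish 17 days.
Longest path through P2: 17 days (earliest finish 8, latest finish 8).
Slack of P2 = 0 − 0 = 0 days.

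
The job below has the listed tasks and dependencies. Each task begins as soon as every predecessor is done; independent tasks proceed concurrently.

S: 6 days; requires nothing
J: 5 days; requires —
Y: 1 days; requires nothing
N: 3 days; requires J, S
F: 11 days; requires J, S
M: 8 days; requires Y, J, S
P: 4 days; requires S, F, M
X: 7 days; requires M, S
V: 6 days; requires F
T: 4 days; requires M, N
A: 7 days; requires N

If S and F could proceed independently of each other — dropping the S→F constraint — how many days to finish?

Before: longest chain S→F→V = 6+11+6 = 23, finish 23.
Without S→F, F's earliest start moves from 6 to 5.
New critical path: J→F→V = 5+11+6 = 22 ⇒ 22 days.

22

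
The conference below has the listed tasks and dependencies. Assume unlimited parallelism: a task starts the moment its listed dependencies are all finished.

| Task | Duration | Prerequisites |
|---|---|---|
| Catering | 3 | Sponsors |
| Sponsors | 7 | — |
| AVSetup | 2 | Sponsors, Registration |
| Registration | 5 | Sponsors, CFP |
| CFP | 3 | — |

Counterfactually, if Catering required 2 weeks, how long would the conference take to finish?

The binding path is Sponsors→Registration→AVSetup = 7+5+2 = 14; finish at 14 weeks.
Catering has 4 weeks of float (longest path through it is 10).
No other chain overtakes it, so the finish is 14 weeks.

14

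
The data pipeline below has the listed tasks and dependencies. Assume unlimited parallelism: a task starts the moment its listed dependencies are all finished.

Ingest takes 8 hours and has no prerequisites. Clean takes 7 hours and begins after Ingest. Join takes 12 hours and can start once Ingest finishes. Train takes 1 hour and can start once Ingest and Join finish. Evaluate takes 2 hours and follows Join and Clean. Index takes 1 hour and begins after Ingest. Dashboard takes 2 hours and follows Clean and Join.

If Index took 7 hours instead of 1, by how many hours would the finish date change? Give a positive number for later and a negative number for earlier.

Baseline: Ingest→Join→Evaluate = 8+12+2 = 22 → 22 hours.
The longest path through Index is only 9 hours, so Index has float 13.
That remains the longest chain; total 22 hours.
Change in finish: 22 − 22 = +0 hours.

0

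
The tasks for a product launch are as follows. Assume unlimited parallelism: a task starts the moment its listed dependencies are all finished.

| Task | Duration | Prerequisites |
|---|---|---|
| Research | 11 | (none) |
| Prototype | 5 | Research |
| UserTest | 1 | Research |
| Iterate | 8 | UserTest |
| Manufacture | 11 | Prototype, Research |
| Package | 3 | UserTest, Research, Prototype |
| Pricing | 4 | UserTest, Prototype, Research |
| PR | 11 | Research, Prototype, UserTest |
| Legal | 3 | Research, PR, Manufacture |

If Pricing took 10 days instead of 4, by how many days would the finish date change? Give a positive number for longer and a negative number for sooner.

The binding path is Research→Prototype→Manufacture→Legal = 11+5+11+3 = 30; finish at 30 days.
Pricing has 10 days of float (longest path through it is 20).
No other chain overtakes it, so the finish is 30 days.
Change in finish: 30 − 30 = +0 days.

0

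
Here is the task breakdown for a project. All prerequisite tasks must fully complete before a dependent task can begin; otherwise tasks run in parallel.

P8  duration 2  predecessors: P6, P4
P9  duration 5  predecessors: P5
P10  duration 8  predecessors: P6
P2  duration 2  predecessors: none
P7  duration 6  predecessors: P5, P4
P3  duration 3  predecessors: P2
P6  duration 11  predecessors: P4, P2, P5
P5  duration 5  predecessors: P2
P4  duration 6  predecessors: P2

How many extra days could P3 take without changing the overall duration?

22

The longest chain is P2→P4→P6→P10 = 2+6+11+8 = 27; overall finish 27 days.
Longest path through P3: 5 days (earliest finish 5, latest finish 27).
So P3 can slip 27 − 5 = 22 days.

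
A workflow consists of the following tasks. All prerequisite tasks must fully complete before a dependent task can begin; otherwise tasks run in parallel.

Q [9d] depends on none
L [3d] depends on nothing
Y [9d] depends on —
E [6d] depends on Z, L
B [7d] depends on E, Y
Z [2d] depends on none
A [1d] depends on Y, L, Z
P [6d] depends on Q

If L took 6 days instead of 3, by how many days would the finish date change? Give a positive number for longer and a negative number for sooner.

3

The binding path is L→E→B = 3+6+7 = 16; finish at 16 days.
L lies on that path, so at 6 days the path becomes 19 days.
The critical path is still L→E→B; finish is now 19 days.
Change in finish: 19 − 16 = +3 days.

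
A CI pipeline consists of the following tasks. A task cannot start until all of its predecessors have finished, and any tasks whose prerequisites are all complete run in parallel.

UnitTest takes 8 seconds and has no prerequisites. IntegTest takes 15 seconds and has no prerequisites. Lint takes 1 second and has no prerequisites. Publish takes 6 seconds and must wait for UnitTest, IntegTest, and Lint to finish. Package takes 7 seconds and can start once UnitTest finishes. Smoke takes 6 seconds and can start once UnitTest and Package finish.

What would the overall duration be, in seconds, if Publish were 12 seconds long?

As given, the longest chain is IntegTest→Publish = 15+6 = 21, so the finish is 21 seconds.
Publish is on the critical path; changing it to 12 makes that path 27 seconds.
That remains the longest chain; total 27 seconds.

27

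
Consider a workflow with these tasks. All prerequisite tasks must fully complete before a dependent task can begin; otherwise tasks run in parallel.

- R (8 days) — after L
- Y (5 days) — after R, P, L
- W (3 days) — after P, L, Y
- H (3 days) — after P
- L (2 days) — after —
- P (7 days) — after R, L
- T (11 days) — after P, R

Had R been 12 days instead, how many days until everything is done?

Actual critical path: L→R→P→T = 2+8+7+11 = 28 ⇒ 28 days.
Since R is critical, the +4 change carries straight to that chain (now 32 days).
The critical path is still L→R→P→T; finish is now 32 days.

32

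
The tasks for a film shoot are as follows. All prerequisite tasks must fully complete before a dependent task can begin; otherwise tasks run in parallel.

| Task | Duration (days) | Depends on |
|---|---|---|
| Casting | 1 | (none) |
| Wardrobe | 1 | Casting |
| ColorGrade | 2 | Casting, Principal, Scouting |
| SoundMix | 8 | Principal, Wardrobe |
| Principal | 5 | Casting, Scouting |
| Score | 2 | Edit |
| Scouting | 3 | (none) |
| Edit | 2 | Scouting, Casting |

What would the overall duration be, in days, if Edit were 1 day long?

Baseline: Scouting→Principal→SoundMix = 3+5+8 = 16 → 16 days.
Edit is off the critical path — its longest chain is 7 days, giving 9 of slack.
No other chain overtakes it, so the finish is 16 days.

16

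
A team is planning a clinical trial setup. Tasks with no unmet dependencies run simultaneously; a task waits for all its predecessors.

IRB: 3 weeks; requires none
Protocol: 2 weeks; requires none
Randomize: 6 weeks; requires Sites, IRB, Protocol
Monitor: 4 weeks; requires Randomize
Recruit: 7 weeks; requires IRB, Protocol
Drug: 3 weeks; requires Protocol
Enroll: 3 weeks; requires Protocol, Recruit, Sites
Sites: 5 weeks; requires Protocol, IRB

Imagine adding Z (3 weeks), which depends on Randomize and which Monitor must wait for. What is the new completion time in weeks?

Originally the project takes 18 weeks.
With Z inserted, Monitor now waits for max(Randomize, Z).
New critical path: IRB→Sites→Randomize→Z→Monitor = 3+5+6+3+4 = 21 ⇒ 21 weeks.

21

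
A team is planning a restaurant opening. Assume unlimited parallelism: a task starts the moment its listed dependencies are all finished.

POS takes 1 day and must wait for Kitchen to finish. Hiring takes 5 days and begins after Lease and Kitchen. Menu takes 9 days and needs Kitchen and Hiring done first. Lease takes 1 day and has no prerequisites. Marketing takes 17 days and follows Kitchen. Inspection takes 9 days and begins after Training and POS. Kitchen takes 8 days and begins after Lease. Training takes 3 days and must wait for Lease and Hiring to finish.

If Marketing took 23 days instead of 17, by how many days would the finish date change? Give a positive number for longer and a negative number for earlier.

Actual critical path: Lease→Kitchen→Marketing = 1+8+17 = 26 ⇒ 26 days.
Marketing lies on that path, so at 23 days the path becomes 32 days.
The critical path is still Lease→Kitchen→Marketing; finish is now 32 days.
Change in finish: 32 − 26 = +6 days.

6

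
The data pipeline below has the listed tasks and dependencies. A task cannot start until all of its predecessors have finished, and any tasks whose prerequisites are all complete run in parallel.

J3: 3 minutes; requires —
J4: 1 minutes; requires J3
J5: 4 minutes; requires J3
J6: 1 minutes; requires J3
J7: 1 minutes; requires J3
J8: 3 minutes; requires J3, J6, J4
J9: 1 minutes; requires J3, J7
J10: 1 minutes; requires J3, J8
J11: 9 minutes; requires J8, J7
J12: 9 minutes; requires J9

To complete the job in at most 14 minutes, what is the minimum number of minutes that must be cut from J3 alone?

2

Current finish: 16 minutes; target: 14.
J3 is on every critical path, so each minute cut from J3 cuts the finish by one (this holds down to a finish of 14).
Need 16 − 14 = 2 minutes off J3 → J3 becomes 1 minute, finish becomes 14.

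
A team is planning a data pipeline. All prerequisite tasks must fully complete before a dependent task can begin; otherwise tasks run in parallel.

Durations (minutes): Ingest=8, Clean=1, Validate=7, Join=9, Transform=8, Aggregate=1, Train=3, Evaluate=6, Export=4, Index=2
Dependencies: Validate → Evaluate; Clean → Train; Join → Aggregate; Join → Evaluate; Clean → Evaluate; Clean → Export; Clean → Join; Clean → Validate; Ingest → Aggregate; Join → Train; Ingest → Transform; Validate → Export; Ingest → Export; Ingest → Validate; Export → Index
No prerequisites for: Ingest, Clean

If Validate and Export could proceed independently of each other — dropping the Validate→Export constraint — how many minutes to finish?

21

Original critical path: Ingest→Validate→Evaluate = 8+7+6 = 21 ⇒ 21 minutes.
Without Validate→Export, Export's earliest start moves from 15 to 8.
The longest chain is now Ingest→Validate→Evaluate = 8+7+6 = 21, so the schedule takes 21 minutes.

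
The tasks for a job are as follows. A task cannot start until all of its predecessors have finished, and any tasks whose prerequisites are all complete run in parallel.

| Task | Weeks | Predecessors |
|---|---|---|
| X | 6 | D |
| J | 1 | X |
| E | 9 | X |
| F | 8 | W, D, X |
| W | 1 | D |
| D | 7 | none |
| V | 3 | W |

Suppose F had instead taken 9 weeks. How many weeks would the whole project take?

22

Baseline: D→X→E = 7+6+9 = 22 → 22 weeks.
F is off the critical path — its longest chain is 21 weeks, giving 1 of slack.
The critical path is still D→X→E; finish is now 22 weeks.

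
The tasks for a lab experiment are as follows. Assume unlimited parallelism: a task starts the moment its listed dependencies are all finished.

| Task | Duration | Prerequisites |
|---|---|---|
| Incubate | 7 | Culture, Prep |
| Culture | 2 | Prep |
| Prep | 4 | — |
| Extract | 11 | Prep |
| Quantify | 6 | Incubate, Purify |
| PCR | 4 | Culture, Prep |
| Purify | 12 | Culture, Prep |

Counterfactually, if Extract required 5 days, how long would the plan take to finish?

24

Critical path before the change: Prep→Culture→Purify→Quantify = 4+2+12+6 = 24 giving 24 days.
Extract has 9 days of float (longest path through it is 15).
That remains the longest chain; total 24 days.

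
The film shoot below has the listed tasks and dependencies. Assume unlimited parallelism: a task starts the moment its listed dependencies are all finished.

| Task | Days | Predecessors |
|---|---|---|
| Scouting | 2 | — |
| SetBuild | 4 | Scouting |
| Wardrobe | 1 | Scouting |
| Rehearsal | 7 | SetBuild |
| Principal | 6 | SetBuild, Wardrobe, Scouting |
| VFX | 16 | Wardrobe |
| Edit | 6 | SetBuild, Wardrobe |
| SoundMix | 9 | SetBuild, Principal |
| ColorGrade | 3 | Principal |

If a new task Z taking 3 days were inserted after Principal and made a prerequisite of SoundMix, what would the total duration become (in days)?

24

Originally the plan takes 21 days.
With Z inserted, SoundMix now waits for max(SetBuild, Principal, Z).
New critical path: Scouting→SetBuild→Principal→Z→SoundMix = 2+4+6+3+9 = 24 ⇒ 24 days.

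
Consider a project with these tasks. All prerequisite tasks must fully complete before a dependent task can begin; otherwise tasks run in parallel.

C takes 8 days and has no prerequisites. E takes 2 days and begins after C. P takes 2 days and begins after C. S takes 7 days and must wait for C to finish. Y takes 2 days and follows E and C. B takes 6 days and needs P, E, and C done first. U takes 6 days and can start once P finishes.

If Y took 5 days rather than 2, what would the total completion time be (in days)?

16

As given, the longest chain is C→E→B = 8+2+6 = 16, so the finish is 16 days.
Y has 4 days of float (longest path through it is 12).
The critical path is still C→E→B; finish is now 16 days.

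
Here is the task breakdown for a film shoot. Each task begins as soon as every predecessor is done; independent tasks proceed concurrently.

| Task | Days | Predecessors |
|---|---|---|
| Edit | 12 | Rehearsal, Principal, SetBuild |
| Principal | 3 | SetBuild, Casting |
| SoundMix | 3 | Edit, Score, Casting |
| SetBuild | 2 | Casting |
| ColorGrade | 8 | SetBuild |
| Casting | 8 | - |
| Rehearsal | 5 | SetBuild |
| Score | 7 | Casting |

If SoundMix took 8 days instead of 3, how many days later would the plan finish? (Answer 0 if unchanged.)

5

Critical path before the change: Casting→SetBuild→Rehearsal→Edit→SoundMix = 8+2+5+12+3 = 30 giving 30 days.
Since SoundMix is critical, the +5 change carries straight to that chain (now 35 days).
The critical path is still Casting→SetBuild→Rehearsal→Edit→SoundMix; finish is now 35 days.
Change in finish: 35 − 30 = +5 days.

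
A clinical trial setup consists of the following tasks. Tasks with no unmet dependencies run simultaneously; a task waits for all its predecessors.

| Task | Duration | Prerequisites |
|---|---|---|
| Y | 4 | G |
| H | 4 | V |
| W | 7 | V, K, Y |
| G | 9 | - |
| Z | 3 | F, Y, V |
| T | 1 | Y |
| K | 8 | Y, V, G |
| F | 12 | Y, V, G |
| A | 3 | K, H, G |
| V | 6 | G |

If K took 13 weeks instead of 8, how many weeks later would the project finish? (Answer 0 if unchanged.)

Critical path before the change: G→V→K→W = 9+6+8+7 = 30 giving 30 weeks.
Since K is critical, the +5 change carries straight to that chain (now 35 weeks).
The critical path is still G→V→K→W; finish is now 35 weeks.
Change in finish: 35 − 30 = +5 weeks.

5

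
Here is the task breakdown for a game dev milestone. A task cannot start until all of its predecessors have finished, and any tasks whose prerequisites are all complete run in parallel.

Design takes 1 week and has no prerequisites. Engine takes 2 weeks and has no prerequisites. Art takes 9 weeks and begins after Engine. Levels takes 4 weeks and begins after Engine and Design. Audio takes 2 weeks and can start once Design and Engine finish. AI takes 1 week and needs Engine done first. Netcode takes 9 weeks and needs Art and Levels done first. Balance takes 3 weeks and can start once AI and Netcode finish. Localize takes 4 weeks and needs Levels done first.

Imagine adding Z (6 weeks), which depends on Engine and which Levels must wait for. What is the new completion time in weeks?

Originally the schedule takes 23 weeks.
With Z inserted, Levels now waits for max(Engine, Design, Z).
New critical path: Engine→Z→Levels→Netcode→Balance = 2+6+4+9+3 = 24 ⇒ 24 weeks.

24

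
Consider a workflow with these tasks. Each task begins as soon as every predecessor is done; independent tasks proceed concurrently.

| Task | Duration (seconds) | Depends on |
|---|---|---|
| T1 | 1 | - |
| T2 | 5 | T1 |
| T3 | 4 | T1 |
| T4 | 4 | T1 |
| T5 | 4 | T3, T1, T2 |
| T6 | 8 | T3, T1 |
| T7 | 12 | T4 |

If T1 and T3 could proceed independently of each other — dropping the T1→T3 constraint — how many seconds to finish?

17

Before: longest chain T1→T4→T7 = 1+4+12 = 17, finish 17.
Without T1→T3, T3's earliest start moves from 1 to 0.
New critical path: T1→T4→T7 = 1+4+12 = 17 ⇒ 17 seconds.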